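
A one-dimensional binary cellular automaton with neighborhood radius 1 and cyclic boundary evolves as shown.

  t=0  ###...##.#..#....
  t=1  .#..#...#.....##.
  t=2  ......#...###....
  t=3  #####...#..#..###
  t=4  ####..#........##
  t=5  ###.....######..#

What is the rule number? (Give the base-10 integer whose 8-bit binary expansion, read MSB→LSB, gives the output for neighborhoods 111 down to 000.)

161

  ###|#  b7=1 t=0,i=1
  ##.|.  b6=0 t=0,i=2
  #.#|#  b5=1 t=0,i=8
  #..|.  b4=0 t=0,i=3
  .##|.  b3=0 t=0,i=0
  .#.|.  b2=0 t=0,i=9
  ..#|.  b1=0 t=0,i=5
  ...|#  b0=1 t=0,i=4
  bits 10100001 = 161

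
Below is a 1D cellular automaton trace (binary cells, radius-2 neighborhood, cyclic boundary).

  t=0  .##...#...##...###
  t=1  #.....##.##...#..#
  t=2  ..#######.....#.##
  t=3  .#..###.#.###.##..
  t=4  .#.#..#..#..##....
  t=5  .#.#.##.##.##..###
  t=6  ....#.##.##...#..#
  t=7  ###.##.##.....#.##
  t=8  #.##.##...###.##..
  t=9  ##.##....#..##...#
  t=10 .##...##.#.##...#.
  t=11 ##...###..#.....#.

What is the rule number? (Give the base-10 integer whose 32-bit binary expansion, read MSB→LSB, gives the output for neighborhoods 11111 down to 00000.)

3088918907

  nb #####: next=#  (t=2,i=4, bit31=1)
  nb ####.: next=.  (t=2,i=7, bit30=0)
  nb ###.#: next=#  (t=0,i=17, bit29=1)
  nb ###..: next=#  (t=2,i=8, bit28=1)
  nb ##.##: next=#  (t=0,i=0, bit27=1)
  nb ##.#.: next=.  (t=3,i=7, bit26=0)
  nb ##..#: next=.  (t=2,i=0, bit25=0)
  nb ##...: next=.  (t=0,i=3, bit24=0)
  nb #.###: next=.  (t=3,i=10, bit23=0)
  nb #.##.: next=.  (t=0,i=1, bit22=0)
  nb #.#.#: next=.  (t=3,i=8, bit21=0)
  nb #.#..: next=#  (t=4,i=3, bit20=1)
  nb #..##: next=#  (t=1,i=16, bit19=1)
  nb #..#.: next=#  (t=4,i=5, bit18=1)
  nb #...#: next=.  (t=0,i=4, bit17=0)
  nb #....: next=#  (t=1,i=2, bit16=1)
  nb .####: next=.  (t=2,i=3, bit15=0)
  nb .###.: next=.  (t=0,i=16, bit14=0)
  nb .##.#: next=#  (t=1,i=7, bit13=1)
  nb .##..: next=.  (t=0,i=2, bit12=0)
  nb .#.##: next=#  (t=2,i=15, bit11=1)
  nb .#.#.: next=.  (t=4,i=2, bit10=0)
  nb .#..#: next=.  (t=1,i=15, bit9=0)
  nb .#...: next=#  (t=0,i=7, bit8=1)
  nb ..###: next=.  (t=0,i=15, bit7=0)
  nb ..##.: next=#  (t=0,i=10, bit6=1)
  nb ..#.#: next=#  (t=2,i=14, bit5=1)
  nb ..#..: next=#  (t=0,i=6, bit4=1)
  nb ...##: next=#  (t=0,i=9, bit3=1)
  nb ...#.: next=.  (t=0,i=5, bit2=0)
  nb ....#: next=#  (t=1,i=4, bit1=1)
  nb .....: next=#  (t=1,i=3, bit0=1)
  bits 10111000000111010010100101111011 = 3088918907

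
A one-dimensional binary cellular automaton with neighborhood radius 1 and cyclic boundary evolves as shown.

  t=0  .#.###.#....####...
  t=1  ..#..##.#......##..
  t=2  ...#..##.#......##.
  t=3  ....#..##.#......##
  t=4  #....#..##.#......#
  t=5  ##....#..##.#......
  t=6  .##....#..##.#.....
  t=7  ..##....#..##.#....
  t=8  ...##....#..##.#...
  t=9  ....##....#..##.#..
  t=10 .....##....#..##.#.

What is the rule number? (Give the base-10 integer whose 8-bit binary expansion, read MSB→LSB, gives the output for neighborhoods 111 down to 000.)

  ###|.  b7=0 t=0,i=4
  ##.|#  b6=1 t=0,i=5
  #.#|#  b5=1 t=0,i=2
  #..|#  b4=1 t=0,i=8
  .##|.  b3=0 t=0,i=3
  .#.|.  b2=0 t=0,i=1
  ..#|.  b1=0 t=0,i=0
  ...|.  b0=0 t=0,i=9
  bits 01110000 = 112

112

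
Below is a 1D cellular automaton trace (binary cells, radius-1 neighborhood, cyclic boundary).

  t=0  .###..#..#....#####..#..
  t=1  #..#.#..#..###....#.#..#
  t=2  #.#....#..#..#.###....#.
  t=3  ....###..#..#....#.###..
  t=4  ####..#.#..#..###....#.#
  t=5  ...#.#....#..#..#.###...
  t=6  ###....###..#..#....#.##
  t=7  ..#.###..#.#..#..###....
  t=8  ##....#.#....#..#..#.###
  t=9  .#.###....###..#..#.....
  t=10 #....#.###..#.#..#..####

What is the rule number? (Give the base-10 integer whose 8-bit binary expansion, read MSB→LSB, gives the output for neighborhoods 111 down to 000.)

  nb ###: next=.  (t=0,i=2, bit7=0)
  nb ##.: next=#  (t=0,i=3, bit6=1)
  nb #.#: next=.  (t=1,i=4, bit5=0)
  nb #..: next=.  (t=0,i=4, bit4=0)
  nb .##: next=.  (t=0,i=1, bit3=0)
  nb .#.: next=.  (t=0,i=6, bit2=0)
  nb ..#: next=#  (t=0,i=0, bit1=1)
  nb ...: next=#  (t=0,i=11, bit0=1)
  bits 01000011 = 67

67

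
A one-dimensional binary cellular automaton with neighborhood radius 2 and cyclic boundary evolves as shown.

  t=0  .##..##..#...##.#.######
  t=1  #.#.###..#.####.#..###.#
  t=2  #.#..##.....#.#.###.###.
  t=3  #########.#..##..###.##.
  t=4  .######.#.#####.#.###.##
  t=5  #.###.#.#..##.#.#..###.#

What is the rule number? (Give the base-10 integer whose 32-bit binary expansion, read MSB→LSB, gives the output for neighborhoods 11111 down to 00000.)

  #####|#  b31=1 t=0,i=20
  ####.|.  b30=0 t=0,i=22
  ###.#|#  b29=1 t=0,i=23
  ###..|#  b28=1 t=1,i=6
  ##.##|#  b27=1 t=0,i=0
  ##.#.|.  b26=0 t=0,i=15
  ##..#|.  b25=0 t=0,i=3
  ##...|#  b24=1 t=2,i=7
  #.###|.  b23=0 t=0,i=18
  #.##.|.  b22=0 t=0,i=1
  #.#.#|#  b21=1 t=0,i=16
  #.#..|#  b20=1 t=1,i=16
  #..##|#  b19=1 t=0,i=4
  #..#.|.  b18=0 t=0,i=8
  #...#|#  b17=1 t=0,i=11
  #....|#  b16=1 t=2,i=8
  .####|#  b15=1 t=0,i=19
  .###.|#  b14=1 t=1,i=5
  .##.#|#  b13=1 t=0,i=14
  .##..|#  b12=1 t=0,i=2
  .#.##|.  b11=0 t=0,i=17
  .#.#.|#  b10=1 t=2,i=1
  .#..#|#  b9=1 t=1,i=17
  .#...|.  b8=0 t=0,i=10
  ..###|.  b7=0 t=1,i=19
  ..##.|#  b6=1 t=0,i=5
  ..#.#|.  b5=0 t=1,i=9
  ..#..|#  b4=1 t=0,i=9
  ...##|#  b3=1 t=0,i=12
  ...#.|.  b2=0 t=2,i=11
  ....#|#  b1=1 t=2,i=10
  .....|.  b0=0 t=2,i=9
  bits 10111001001110111111011001011010 = 3107714650

3107714650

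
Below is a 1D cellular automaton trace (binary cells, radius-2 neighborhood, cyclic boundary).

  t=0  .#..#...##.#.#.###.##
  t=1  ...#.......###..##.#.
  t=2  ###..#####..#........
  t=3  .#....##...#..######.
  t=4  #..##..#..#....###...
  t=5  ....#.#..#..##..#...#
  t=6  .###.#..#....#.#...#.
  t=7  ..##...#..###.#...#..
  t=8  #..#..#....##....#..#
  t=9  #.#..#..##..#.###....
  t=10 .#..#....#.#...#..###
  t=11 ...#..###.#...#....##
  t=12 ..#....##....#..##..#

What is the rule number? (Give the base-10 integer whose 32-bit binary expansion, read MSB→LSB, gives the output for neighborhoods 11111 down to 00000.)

  ##### -> #   bit 31 = 1  t=2,i=7
  ####. -> .   bit 30 = 0  t=2,i=8
  ###.# -> #   bit 29 = 1  t=0,i=17
  ###.. -> .   bit 28 = 0  t=1,i=13
  ##.## -> .   bit 27 = 0  t=0,i=18
  ##.#. -> .   bit 26 = 0  t=0,i=0
  ##..# -> .   bit 25 = 0  t=1,i=14
  ##... -> .   bit 24 = 0  t=3,i=8
  #.### -> .   bit 23 = 0  t=0,i=15
  #.##. -> #   bit 22 = 1  t=0,i=19
  #.#.# -> #   bit 21 = 1  t=0,i=11
  #.#.. -> .   bit 20 = 0  t=0,i=1
  #..## -> .   bit 19 = 0  t=1,i=15
  #..#. -> #   bit 18 = 1  t=0,i=3
  #...# -> .   bit 17 = 0  t=0,i=6
  #.... -> #   bit 16 = 1  t=1,i=0
  .#### -> #   bit 15 = 1  t=2,i=6
  .###. -> #   bit 14 = 1  t=0,i=16
  .##.# -> .   bit 13 = 0  t=0,i=9
  .##.. -> #   bit 12 = 1  t=3,i=7
  .#.## -> .   bit 11 = 0  t=0,i=14
  .#.#. -> #   bit 10 = 1  t=0,i=12
  .#..# -> .   bit 9 = 0  t=0,i=2
  .#... -> .   bit 8 = 0  t=0,i=5
  ..### -> .   bit 7 = 0  t=1,i=11
  ..##. -> .   bit 6 = 0  t=0,i=8
  ..#.# -> .   bit 5 = 0  t=5,i=4
  ..#.. -> .   bit 4 = 0  t=0,i=4
  ...## -> .   bit 3 = 0  t=0,i=7
  ...#. -> #   bit 2 = 1  t=1,i=2
  ....# -> #   bit 1 = 1  t=1,i=1
  ..... -> #   bit 0 = 1  t=1,i=6
  bits 10100000011001011101010000000111 = 2691027975

2691027975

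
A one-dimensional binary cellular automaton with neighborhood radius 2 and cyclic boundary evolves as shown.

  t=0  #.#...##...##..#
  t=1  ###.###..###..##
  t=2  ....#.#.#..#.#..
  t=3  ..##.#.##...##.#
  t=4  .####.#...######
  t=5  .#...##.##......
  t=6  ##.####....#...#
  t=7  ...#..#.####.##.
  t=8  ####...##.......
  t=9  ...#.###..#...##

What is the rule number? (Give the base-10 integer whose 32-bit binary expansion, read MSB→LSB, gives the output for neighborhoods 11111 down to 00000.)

345713758

  nb #####: next=.  (t=1,i=0, bit31=0)
  nb ####.: next=.  (t=1,i=1, bit30=0)
  nb ###.#: next=.  (t=1,i=2, bit29=0)
  nb ###..: next=#  (t=1,i=6, bit28=1)
  nb ##.##: next=.  (t=1,i=3, bit27=0)
  nb ##.#.: next=#  (t=0,i=1, bit26=1)
  nb ##..#: next=.  (t=0,i=13, bit25=0)
  nb ##...: next=.  (t=0,i=8, bit24=0)
  nb #.###: next=#  (t=1,i=4, bit23=1)
  nb #.##.: next=.  (t=3,i=7, bit22=0)
  nb #.#.#: next=.  (t=2,i=6, bit21=0)
  nb #.#..: next=#  (t=0,i=2, bit20=1)
  nb #..##: next=#  (t=0,i=14, bit19=1)
  nb #..#.: next=.  (t=2,i=10, bit18=0)
  nb #...#: next=#  (t=0,i=4, bit17=1)
  nb #....: next=#  (t=2,i=15, bit16=1)
  nb .####: next=.  (t=1,i=15, bit15=0)
  nb .###.: next=.  (t=1,i=5, bit14=0)
  nb .##.#: next=#  (t=0,i=0, bit13=1)
  nb .##..: next=.  (t=0,i=7, bit12=0)
  nb .#.##: next=#  (t=3,i=6, bit11=1)
  nb .#.#.: next=#  (t=2,i=5, bit10=1)
  nb .#..#: next=.  (t=2,i=9, bit9=0)
  nb .#...: next=.  (t=0,i=3, bit8=0)
  nb ..###: next=.  (t=1,i=9, bit7=0)
  nb ..##.: next=#  (t=0,i=6, bit6=1)
  nb ..#.#: next=.  (t=2,i=4, bit5=0)
  nb ..#..: next=#  (t=5,i=1, bit4=1)
  nb ...##: next=#  (t=0,i=5, bit3=1)
  nb ...#.: next=#  (t=2,i=3, bit2=1)
  nb ....#: next=#  (t=2,i=2, bit1=1)
  nb .....: next=.  (t=2,i=0, bit0=0)
  bits 00010100100110110010110001011110 = 345713758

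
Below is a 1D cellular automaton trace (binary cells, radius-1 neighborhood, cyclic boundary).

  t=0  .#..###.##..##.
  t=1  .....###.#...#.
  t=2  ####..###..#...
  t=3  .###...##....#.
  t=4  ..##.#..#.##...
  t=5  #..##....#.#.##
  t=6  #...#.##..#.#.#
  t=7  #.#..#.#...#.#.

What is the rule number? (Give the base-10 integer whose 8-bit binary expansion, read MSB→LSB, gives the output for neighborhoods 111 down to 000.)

225

  [7] ### => #  t=0,i=5
  [6] ##. => #  t=0,i=6
  [5] #.# => #  t=0,i=7
  [4] #.. => .  t=0,i=2
  [3] .## => .  t=0,i=4
  [2] .#. => .  t=0,i=1
  [1] ..# => .  t=0,i=0
  [0] ... => #  t=1,i=0
  bits 11100001 = 225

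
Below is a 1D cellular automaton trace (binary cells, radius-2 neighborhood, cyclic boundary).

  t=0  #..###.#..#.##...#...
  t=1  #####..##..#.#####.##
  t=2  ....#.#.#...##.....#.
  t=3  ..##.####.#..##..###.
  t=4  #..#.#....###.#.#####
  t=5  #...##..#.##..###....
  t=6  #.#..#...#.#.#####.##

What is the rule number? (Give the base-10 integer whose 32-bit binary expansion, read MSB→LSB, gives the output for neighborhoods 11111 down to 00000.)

297434774

  [31] ##### => .  t=1,i=0
  [30] ####. => .  t=1,i=3
  [29] ###.# => .  t=0,i=5
  [28] ###.. => #  t=1,i=4
  [27] ##.## => .  t=1,i=18
  [26] ##.#. => .  t=0,i=6
  [25] ##..# => .  t=1,i=5
  [24] ##... => #  t=0,i=14
  [23] #.### => #  t=1,i=13
  [22] #.##. => .  t=0,i=12
  [21] #.#.# => #  t=2,i=6
  [20] #.#.. => #  t=0,i=7
  [19] #..## => #  t=0,i=2
  [18] #..#. => .  t=0,i=9
  [17] #...# => #  t=0,i=15
  [16] #.... => .  t=2,i=0
  [15] .#### => .  t=1,i=14
  [14] .###. => #  t=0,i=4
  [13] .##.# => #  t=3,i=3
  [12] .##.. => #  t=0,i=13
  [11] .#.## => #  t=0,i=11
  [10] .#.#. => #  t=2,i=5
  [9] .#..# => #  t=0,i=1
  [8] .#... => .  t=0,i=18
  [7] ..### => #  t=0,i=3
  [6] ..##. => .  t=1,i=7
  [5] ..#.# => .  t=0,i=10
  [4] ..#.. => #  t=0,i=0
  [3] ...## => .  t=2,i=11
  [2] ...#. => #  t=0,i=16
  [1] ....# => #  t=2,i=2
  [0] ..... => .  t=2,i=1
  bits 00010001101110100111111010010110 = 297434774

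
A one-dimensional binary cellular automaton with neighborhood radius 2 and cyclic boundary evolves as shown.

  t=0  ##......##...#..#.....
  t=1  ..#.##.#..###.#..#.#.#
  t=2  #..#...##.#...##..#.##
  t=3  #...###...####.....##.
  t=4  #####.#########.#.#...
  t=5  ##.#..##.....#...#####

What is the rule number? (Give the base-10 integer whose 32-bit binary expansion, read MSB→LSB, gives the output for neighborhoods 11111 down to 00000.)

1368559501

  #####|.  b31=0 t=4,i=2
  ####.|#  b30=1 t=3,i=12
  ###.#|.  b29=0 t=1,i=12
  ###..|#  b28=1 t=2,i=0
  ##.##|.  b27=0 t=4,i=5
  ##.#.|.  b26=0 t=1,i=6
  ##..#|.  b25=0 t=2,i=1
  ##...|#  b24=1 t=0,i=2
  #.###|#  b23=1 t=2,i=20
  #.##.|.  b22=0 t=1,i=4
  #.#.#|.  b21=0 t=1,i=19
  #.#..|#  b20=1 t=1,i=7
  #..##|.  b19=0 t=1,i=9
  #..#.|.  b18=0 t=0,i=15
  #...#|#  b17=1 t=0,i=11
  #....|.  b16=0 t=0,i=3
  .####|#  b15=1 t=3,i=11
  .###.|.  b14=0 t=1,i=11
  .##.#|.  b13=0 t=1,i=5
  .##..|.  b12=0 t=0,i=1
  .#.##|#  b11=1 t=1,i=3
  .#.#.|#  b10=1 t=1,i=18
  .#..#|#  b9=1 t=0,i=14
  .#...|#  b8=1 t=0,i=17
  ..###|#  b7=1 t=1,i=10
  ..##.|.  b6=0 t=0,i=0
  ..#.#|.  b5=0 t=1,i=2
  ..#..|.  b4=0 t=0,i=13
  ...##|#  b3=1 t=0,i=7
  ...#.|#  b2=1 t=0,i=12
  ....#|.  b1=0 t=0,i=6
  .....|#  b0=1 t=0,i=4
  bits 01010001100100101000111110001101 = 1368559501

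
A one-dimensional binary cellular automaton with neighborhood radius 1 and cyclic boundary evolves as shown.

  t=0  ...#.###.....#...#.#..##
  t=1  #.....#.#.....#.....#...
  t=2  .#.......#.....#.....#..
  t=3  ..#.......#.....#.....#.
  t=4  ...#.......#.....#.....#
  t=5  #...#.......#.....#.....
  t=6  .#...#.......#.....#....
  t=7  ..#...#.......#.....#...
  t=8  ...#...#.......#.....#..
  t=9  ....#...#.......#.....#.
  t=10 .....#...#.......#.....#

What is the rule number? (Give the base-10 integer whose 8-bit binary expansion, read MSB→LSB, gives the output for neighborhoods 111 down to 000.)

  nb ###: next=#  (t=0,i=6, bit7=1)
  nb ##.: next=.  (t=0,i=7, bit6=0)
  nb #.#: next=.  (t=0,i=4, bit5=0)
  nb #..: next=#  (t=0,i=0, bit4=1)
  nb .##: next=.  (t=0,i=5, bit3=0)
  nb .#.: next=.  (t=0,i=3, bit2=0)
  nb ..#: next=.  (t=0,i=2, bit1=0)
  nb ...: next=.  (t=0,i=1, bit0=0)
  bits 10010000 = 144

144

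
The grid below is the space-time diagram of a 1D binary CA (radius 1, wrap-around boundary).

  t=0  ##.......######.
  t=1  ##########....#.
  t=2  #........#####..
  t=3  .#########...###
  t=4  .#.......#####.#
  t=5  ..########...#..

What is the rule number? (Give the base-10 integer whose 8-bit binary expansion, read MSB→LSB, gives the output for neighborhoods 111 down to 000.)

91

  ###|.  b7=0 t=0,i=10
  ##.|#  b6=1 t=0,i=1
  #.#|.  b5=0 t=0,i=15
  #..|#  b4=1 t=0,i=2
  .##|#  b3=1 t=0,i=0
  .#.|.  b2=0 t=1,i=14
  ..#|#  b1=1 t=0,i=8
  ...|#  b0=1 t=0,i=3
  bits 01011011 = 91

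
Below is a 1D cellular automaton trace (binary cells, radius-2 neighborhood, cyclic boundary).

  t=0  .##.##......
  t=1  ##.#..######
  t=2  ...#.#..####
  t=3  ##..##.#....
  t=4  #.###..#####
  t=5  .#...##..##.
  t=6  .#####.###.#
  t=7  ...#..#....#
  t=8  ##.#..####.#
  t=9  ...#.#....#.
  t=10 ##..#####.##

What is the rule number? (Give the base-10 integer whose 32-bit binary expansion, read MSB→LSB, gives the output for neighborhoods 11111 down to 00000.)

2335901019

  nb #####: next=#  (t=1,i=8, bit31=1)
  nb ####.: next=.  (t=1,i=0, bit30=0)
  nb ###.#: next=.  (t=1,i=1, bit29=0)
  nb ###..: next=.  (t=2,i=11, bit28=0)
  nb ##.##: next=#  (t=0,i=3, bit27=1)
  nb ##.#.: next=.  (t=1,i=2, bit26=0)
  nb ##..#: next=#  (t=3,i=2, bit25=1)
  nb ##...: next=#  (t=0,i=6, bit24=1)
  nb #.###: next=.  (t=4,i=2, bit23=0)
  nb #.##.: next=.  (t=0,i=4, bit22=0)
  nb #.#.#: next=#  (t=6,i=11, bit21=1)
  nb #.#..: next=#  (t=1,i=3, bit20=1)
  nb #..##: next=#  (t=1,i=5, bit19=1)
  nb #..#.: next=.  (t=5,i=0, bit18=0)
  nb #...#: next=#  (t=2,i=1, bit17=1)
  nb #....: next=#  (t=0,i=7, bit16=1)
  nb .####: next=.  (t=1,i=7, bit15=0)
  nb .###.: next=.  (t=4,i=3, bit14=0)
  nb .##.#: next=.  (t=0,i=2, bit13=0)
  nb .##..: next=.  (t=0,i=5, bit12=0)
  nb .#.##: next=.  (t=6,i=0, bit11=0)
  nb .#.#.: next=#  (t=2,i=4, bit10=1)
  nb .#..#: next=.  (t=1,i=4, bit9=0)
  nb .#...: next=#  (t=3,i=8, bit8=1)
  nb ..###: next=.  (t=1,i=6, bit7=0)
  nb ..##.: next=#  (t=0,i=1, bit6=1)
  nb ..#.#: next=.  (t=2,i=3, bit5=0)
  nb ..#..: next=#  (t=5,i=1, bit4=1)
  nb ...##: next=#  (t=0,i=0, bit3=1)
  nb ...#.: next=.  (t=2,i=2, bit2=0)
  nb ....#: next=#  (t=0,i=11, bit1=1)
  nb .....: next=#  (t=0,i=8, bit0=1)
  bits 10001011001110110000010101011011 = 2335901019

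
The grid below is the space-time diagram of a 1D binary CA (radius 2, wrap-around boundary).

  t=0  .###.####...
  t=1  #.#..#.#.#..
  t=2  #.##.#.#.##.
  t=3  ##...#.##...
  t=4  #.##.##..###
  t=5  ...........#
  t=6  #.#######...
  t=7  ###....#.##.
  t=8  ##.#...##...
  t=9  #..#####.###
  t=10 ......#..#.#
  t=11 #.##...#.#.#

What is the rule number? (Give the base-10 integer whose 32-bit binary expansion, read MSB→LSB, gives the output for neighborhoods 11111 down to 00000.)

  #####|.  b31=0 t=6,i=4
  ####.|#  b30=1 t=0,i=7
  ###.#|.  b29=0 t=0,i=3
  ###..|.  b28=0 t=0,i=8
  ##.##|.  b27=0 t=0,i=4
  ##.#.|.  b26=0 t=2,i=4
  ##..#|.  b25=0 t=4,i=7
  ##...|#  b24=1 t=0,i=9
  #.###|#  b23=1 t=0,i=5
  #.##.|.  b22=0 t=2,i=2
  #.#.#|#  b21=1 t=1,i=7
  #.#..|#  b20=1 t=1,i=2
  #..##|.  b19=0 t=4,i=8
  #..#.|.  b18=0 t=1,i=4
  #...#|#  b17=1 t=3,i=3
  #....|.  b16=0 t=0,i=10
  .####|.  b15=0 t=0,i=6
  .###.|#  b14=1 t=0,i=2
  .##.#|.  b13=0 t=2,i=3
  .##..|.  b12=0 t=3,i=1
  .#.##|#  b11=1 t=2,i=1
  .#.#.|.  b10=0 t=1,i=1
  .#..#|#  b9=1 t=1,i=3
  .#...|#  b8=1 t=5,i=0
  ..###|.  b7=0 t=0,i=1
  ..##.|#  b6=1 t=3,i=0
  ..#.#|#  b5=1 t=1,i=0
  ..#..|.  b4=0 t=5,i=11
  ...##|#  b3=1 t=0,i=0
  ...#.|.  b2=0 t=3,i=4
  ....#|.  b1=0 t=0,i=11
  .....|#  b0=1 t=5,i=2
  bits 01000001101100100100101101101001 = 1102203753

1102203753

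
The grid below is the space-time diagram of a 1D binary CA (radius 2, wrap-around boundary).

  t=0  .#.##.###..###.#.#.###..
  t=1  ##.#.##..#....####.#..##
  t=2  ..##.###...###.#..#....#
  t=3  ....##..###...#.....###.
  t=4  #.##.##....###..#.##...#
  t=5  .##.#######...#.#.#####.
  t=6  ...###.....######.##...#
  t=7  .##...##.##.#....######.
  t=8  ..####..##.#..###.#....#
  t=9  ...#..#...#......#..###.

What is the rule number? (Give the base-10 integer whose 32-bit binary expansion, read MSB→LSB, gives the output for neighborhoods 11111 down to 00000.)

  [31] ##### => .  t=5,i=6
  [30] ####. => .  t=1,i=0
  [29] ###.# => .  t=0,i=13
  [28] ###.. => .  t=0,i=8
  [27] ##.## => #  t=0,i=5
  [26] ##.#. => #  t=0,i=14
  [25] ##..# => #  t=0,i=9
  [24] ##... => #  t=0,i=22
  [23] #.### => #  t=0,i=6
  [22] #.##. => #  t=0,i=3
  [21] #.#.# => #  t=0,i=15
  [20] #.#.. => .  t=1,i=19
  [19] #..## => .  t=0,i=10
  [18] #..#. => .  t=1,i=8
  [17] #...# => #  t=0,i=23
  [16] #.... => #  t=1,i=11
  [15] .#### => #  t=1,i=15
  [14] .###. => .  t=0,i=7
  [13] .##.# => .  t=0,i=4
  [12] .##.. => #  t=1,i=6
  [11] .#.## => .  t=0,i=2
  [10] .#.#. => #  t=0,i=16
  [9] .#..# => .  t=1,i=20
  [8] .#... => .  t=1,i=10
  [7] ..### => .  t=0,i=11
  [6] ..##. => .  t=2,i=2
  [5] ..#.# => #  t=0,i=1
  [4] ..#.. => .  t=1,i=9
  [3] ...## => #  t=1,i=13
  [2] ...#. => #  t=0,i=0
  [1] ....# => #  t=1,i=12
  [0] ..... => .  t=3,i=1
  bits 00001111111000111001010000101110 = 266572846

266572846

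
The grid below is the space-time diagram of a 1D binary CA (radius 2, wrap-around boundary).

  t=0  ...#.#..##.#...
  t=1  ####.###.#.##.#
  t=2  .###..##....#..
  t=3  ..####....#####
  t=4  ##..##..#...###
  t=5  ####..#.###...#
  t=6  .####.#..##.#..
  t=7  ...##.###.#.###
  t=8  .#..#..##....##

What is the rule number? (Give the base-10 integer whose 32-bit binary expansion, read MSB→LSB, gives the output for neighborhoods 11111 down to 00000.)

4061815607

  nb #####: next=#  (t=1,i=1, bit31=1)
  nb ####.: next=#  (t=1,i=2, bit30=1)
  nb ###.#: next=#  (t=1,i=3, bit29=1)
  nb ###..: next=#  (t=2,i=3, bit28=1)
  nb ##.##: next=.  (t=1,i=4, bit27=0)
  nb ##.#.: next=.  (t=0,i=10, bit26=0)
  nb ##..#: next=#  (t=2,i=4, bit25=1)
  nb ##...: next=.  (t=2,i=8, bit24=0)
  nb #.###: next=.  (t=1,i=5, bit23=0)
  nb #.##.: next=.  (t=1,i=11, bit22=0)
  nb #.#.#: next=.  (t=1,i=9, bit21=0)
  nb #.#..: next=#  (t=0,i=5, bit20=1)
  nb #..##: next=#  (t=0,i=7, bit19=1)
  nb #..#.: next=.  (t=4,i=7, bit18=0)
  nb #...#: next=#  (t=2,i=14, bit17=1)
  nb #....: next=.  (t=0,i=13, bit16=0)
  nb .####: next=.  (t=1,i=0, bit15=0)
  nb .###.: next=#  (t=1,i=6, bit14=1)
  nb .##.#: next=#  (t=0,i=9, bit13=1)
  nb .##..: next=.  (t=2,i=7, bit12=0)
  nb .#.##: next=.  (t=1,i=10, bit11=0)
  nb .#.#.: next=.  (t=0,i=4, bit10=0)
  nb .#..#: next=#  (t=0,i=6, bit9=1)
  nb .#...: next=#  (t=0,i=12, bit8=1)
  nb ..###: next=.  (t=2,i=1, bit7=0)
  nb ..##.: next=.  (t=0,i=8, bit6=0)
  nb ..#.#: next=#  (t=0,i=3, bit5=1)
  nb ..#..: next=#  (t=2,i=12, bit4=1)
  nb ...##: next=.  (t=2,i=0, bit3=0)
  nb ...#.: next=#  (t=0,i=2, bit2=1)
  nb ....#: next=#  (t=0,i=1, bit1=1)
  nb .....: next=#  (t=0,i=0, bit0=1)
  bits 11110010000110100110001100110111 = 4061815607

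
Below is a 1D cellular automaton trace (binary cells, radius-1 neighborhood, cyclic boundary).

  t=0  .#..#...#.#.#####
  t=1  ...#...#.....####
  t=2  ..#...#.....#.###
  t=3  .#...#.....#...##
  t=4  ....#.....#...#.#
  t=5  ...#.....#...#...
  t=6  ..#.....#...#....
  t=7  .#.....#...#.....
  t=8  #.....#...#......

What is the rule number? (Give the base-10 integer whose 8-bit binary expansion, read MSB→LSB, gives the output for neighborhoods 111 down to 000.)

194

  nb ###: next=#  (t=0,i=13, bit7=1)
  nb ##.: next=#  (t=0,i=16, bit6=1)
  nb #.#: next=.  (t=0,i=0, bit5=0)
  nb #..: next=.  (t=0,i=2, bit4=0)
  nb .##: next=.  (t=0,i=12, bit3=0)
  nb .#.: next=.  (t=0,i=1, bit2=0)
  nb ..#: next=#  (t=0,i=3, bit1=1)
  nb ...: next=.  (t=0,i=6, bit0=0)
  bits 11000010 = 194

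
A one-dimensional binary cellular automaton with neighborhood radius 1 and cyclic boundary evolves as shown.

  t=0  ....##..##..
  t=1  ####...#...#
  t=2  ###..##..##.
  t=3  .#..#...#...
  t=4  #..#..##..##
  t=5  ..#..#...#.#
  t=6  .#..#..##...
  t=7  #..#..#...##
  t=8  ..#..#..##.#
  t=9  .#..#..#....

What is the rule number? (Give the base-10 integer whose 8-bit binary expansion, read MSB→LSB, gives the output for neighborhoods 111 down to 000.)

131

  ###|#  b7=1 t=1,i=0
  ##.|.  b6=0 t=0,i=5
  #.#|.  b5=0 t=2,i=11
  #..|.  b4=0 t=0,i=6
  .##|.  b3=0 t=0,i=4
  .#.|.  b2=0 t=1,i=7
  ..#|#  b1=1 t=0,i=3
  ...|#  b0=1 t=0,i=0
  bits 10000011 = 131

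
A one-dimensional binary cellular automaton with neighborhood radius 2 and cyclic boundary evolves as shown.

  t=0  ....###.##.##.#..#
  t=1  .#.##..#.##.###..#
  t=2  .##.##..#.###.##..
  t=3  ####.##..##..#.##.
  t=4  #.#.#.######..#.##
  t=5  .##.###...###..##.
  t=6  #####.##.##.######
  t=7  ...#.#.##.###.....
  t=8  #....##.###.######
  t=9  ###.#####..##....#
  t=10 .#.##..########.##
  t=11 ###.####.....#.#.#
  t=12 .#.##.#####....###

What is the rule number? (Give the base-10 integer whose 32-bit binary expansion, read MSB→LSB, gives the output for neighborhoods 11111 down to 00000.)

  [31] ##### => .  t=4,i=8
  [30] ####. => #  t=3,i=2
  [29] ###.# => .  t=0,i=6
  [28] ###.. => #  t=1,i=14
  [27] ##.## => #  t=0,i=7
  [26] ##.#. => #  t=0,i=13
  [25] ##..# => #  t=1,i=5
  [24] ##... => #  t=2,i=16
  [23] #.### => #  t=1,i=12
  [22] #.##. => .  t=0,i=8
  [21] #.#.# => #  t=1,i=1
  [20] #.#.. => #  t=0,i=14
  [19] #..## => #  t=3,i=8
  [18] #..#. => .  t=0,i=16
  [17] #...# => .  t=2,i=17
  [16] #.... => #  t=0,i=1
  [15] .#### => .  t=3,i=1
  [14] .###. => .  t=0,i=5
  [13] .##.# => #  t=0,i=9
  [12] .##.. => #  t=1,i=4
  [11] .#.## => #  t=1,i=2
  [10] .#.#. => .  t=1,i=0
  [9] .#..# => .  t=0,i=15
  [8] .#... => .  t=0,i=0
  [7] ..### => #  t=0,i=4
  [6] ..##. => #  t=2,i=1
  [5] ..#.# => .  t=1,i=7
  [4] ..#.. => #  t=0,i=17
  [3] ...## => #  t=0,i=3
  [2] ...#. => .  t=7,i=2
  [1] ....# => .  t=0,i=2
  [0] ..... => #  t=7,i=0
  bits 01011111101110010011100011011001 = 1605974233

1605974233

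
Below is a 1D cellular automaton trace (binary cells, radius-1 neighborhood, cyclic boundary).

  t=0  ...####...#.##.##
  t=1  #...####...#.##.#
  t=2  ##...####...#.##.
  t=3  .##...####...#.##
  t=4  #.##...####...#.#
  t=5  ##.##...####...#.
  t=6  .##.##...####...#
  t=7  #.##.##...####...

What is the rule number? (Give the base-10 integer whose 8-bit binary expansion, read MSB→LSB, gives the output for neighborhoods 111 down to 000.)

240

  [7] ### => #  t=0,i=4
  [6] ##. => #  t=0,i=6
  [5] #.# => #  t=0,i=11
  [4] #.. => #  t=0,i=0
  [3] .## => .  t=0,i=3
  [2] .#. => .  t=0,i=10
  [1] ..# => .  t=0,i=2
  [0] ... => .  t=0,i=1
  bits 11110000 = 240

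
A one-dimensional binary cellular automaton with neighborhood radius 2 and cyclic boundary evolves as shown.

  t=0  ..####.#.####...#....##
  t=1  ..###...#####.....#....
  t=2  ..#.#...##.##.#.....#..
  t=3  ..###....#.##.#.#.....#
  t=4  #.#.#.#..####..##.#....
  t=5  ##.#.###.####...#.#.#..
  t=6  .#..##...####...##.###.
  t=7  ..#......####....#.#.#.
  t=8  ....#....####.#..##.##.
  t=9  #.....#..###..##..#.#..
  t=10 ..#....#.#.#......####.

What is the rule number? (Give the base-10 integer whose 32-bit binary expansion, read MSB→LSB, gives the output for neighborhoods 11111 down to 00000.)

  nb #####: next=.  (t=1,i=10, bit31=0)
  nb ####.: next=#  (t=0,i=4, bit30=1)
  nb ###.#: next=.  (t=0,i=5, bit29=0)
  nb ###..: next=#  (t=0,i=12, bit28=1)
  nb ##.##: next=.  (t=2,i=10, bit27=0)
  nb ##.#.: next=.  (t=0,i=6, bit26=0)
  nb ##..#: next=.  (t=0,i=0, bit25=0)
  nb ##...: next=.  (t=0,i=13, bit24=0)
  nb #.###: next=#  (t=0,i=9, bit23=1)
  nb #.##.: next=#  (t=2,i=11, bit22=1)
  nb #.#.#: next=.  (t=0,i=7, bit21=0)
  nb #.#..: next=#  (t=2,i=4, bit20=1)
  nb #..##: next=.  (t=0,i=1, bit19=0)
  nb #..#.: next=.  (t=6,i=0, bit18=0)
  nb #...#: next=.  (t=0,i=14, bit17=0)
  nb #....: next=#  (t=0,i=18, bit16=1)
  nb .####: next=#  (t=0,i=3, bit15=1)
  nb .###.: next=.  (t=1,i=3, bit14=0)
  nb .##.#: next=#  (t=2,i=9, bit13=1)
  nb .##..: next=.  (t=0,i=22, bit12=0)
  nb .#.##: next=#  (t=0,i=8, bit11=1)
  nb .#.#.: next=#  (t=2,i=3, bit10=1)
  nb .#..#: next=#  (t=3,i=0, bit9=1)
  nb .#...: next=.  (t=0,i=17, bit8=0)
  nb ..###: next=#  (t=0,i=2, bit7=1)
  nb ..##.: next=.  (t=0,i=21, bit6=0)
  nb ..#.#: next=#  (t=2,i=2, bit5=1)
  nb ..#..: next=.  (t=0,i=16, bit4=0)
  nb ...##: next=.  (t=0,i=20, bit3=0)
  nb ...#.: next=.  (t=0,i=15, bit2=0)
  nb ....#: next=.  (t=0,i=19, bit1=0)
  nb .....: next=.  (t=1,i=15, bit0=0)
  bits 01010000110100011010111010100000 = 1355919008

1355919008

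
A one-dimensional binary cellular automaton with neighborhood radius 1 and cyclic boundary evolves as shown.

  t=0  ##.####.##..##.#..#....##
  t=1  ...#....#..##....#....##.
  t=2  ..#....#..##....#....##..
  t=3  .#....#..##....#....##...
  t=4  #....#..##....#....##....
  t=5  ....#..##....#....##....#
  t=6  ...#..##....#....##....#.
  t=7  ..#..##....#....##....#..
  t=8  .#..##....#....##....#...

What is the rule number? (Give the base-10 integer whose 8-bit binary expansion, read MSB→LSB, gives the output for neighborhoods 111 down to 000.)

  ###|.  b7=0 t=0,i=0
  ##.|.  b6=0 t=0,i=1
  #.#|.  b5=0 t=0,i=2
  #..|.  b4=0 t=0,i=10
  .##|#  b3=1 t=0,i=3
  .#.|.  b2=0 t=0,i=15
  ..#|#  b1=1 t=0,i=11
  ...|.  b0=0 t=0,i=20
  bits 00001010 = 10

10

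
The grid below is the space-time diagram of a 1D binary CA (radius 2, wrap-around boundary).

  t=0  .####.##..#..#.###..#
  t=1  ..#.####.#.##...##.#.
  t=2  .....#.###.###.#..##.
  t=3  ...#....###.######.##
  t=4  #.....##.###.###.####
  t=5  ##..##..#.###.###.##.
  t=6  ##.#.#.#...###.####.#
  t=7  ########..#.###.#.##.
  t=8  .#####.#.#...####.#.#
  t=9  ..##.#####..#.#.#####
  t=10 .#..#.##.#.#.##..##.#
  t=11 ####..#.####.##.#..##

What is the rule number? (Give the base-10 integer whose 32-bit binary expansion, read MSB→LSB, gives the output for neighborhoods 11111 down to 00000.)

3179075082

  [31] ##### => #  t=3,i=14
  [30] ####. => .  t=0,i=3
  [29] ###.# => #  t=0,i=4
  [28] ###.. => #  t=0,i=17
  [27] ##.## => #  t=0,i=5
  [26] ##.#. => #  t=1,i=8
  [25] ##..# => .  t=0,i=8
  [24] ##... => #  t=1,i=13
  [23] #.### => .  t=0,i=1
  [22] #.##. => #  t=0,i=6
  [21] #.#.# => #  t=1,i=9
  [20] #.#.. => #  t=1,i=19
  [19] #..## => #  t=2,i=17
  [18] #..#. => #  t=0,i=9
  [17] #...# => .  t=1,i=0
  [16] #.... => .  t=2,i=0
  [15] .#### => #  t=0,i=2
  [14] .###. => #  t=0,i=16
  [13] .##.# => .  t=1,i=17
  [12] .##.. => #  t=0,i=7
  [11] .#.## => .  t=0,i=0
  [10] .#.#. => #  t=6,i=4
  [9] .#..# => #  t=0,i=11
  [8] .#... => .  t=1,i=20
  [7] ..### => .  t=3,i=8
  [6] ..##. => .  t=1,i=16
  [5] ..#.# => .  t=0,i=13
  [4] ..#.. => .  t=0,i=10
  [3] ...## => #  t=1,i=15
  [2] ...#. => .  t=1,i=1
  [1] ....# => #  t=2,i=3
  [0] ..... => .  t=2,i=1
  bits 10111101011111001101011000001010 = 3179075082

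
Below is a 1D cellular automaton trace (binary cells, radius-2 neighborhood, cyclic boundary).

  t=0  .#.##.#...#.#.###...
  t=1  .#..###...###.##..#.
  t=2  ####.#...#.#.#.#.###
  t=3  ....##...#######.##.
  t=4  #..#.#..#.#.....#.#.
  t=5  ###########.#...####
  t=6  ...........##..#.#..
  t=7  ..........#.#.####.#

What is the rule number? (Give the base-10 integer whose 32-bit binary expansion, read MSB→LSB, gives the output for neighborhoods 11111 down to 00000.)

  nb #####: next=.  (t=2,i=0, bit31=0)
  nb ####.: next=.  (t=2,i=2, bit30=0)
  nb ###.#: next=.  (t=1,i=12, bit29=0)
  nb ###..: next=.  (t=0,i=16, bit28=0)
  nb ##.##: next=#  (t=1,i=13, bit27=1)
  nb ##.#.: next=#  (t=0,i=5, bit26=1)
  nb ##..#: next=.  (t=1,i=16, bit25=0)
  nb ##...: next=.  (t=0,i=17, bit24=0)
  nb #.###: next=#  (t=0,i=14, bit23=1)
  nb #.##.: next=.  (t=0,i=3, bit22=0)
  nb #.#.#: next=#  (t=0,i=12, bit21=1)
  nb #.#..: next=#  (t=0,i=6, bit20=1)
  nb #..##: next=#  (t=1,i=3, bit19=1)
  nb #..#.: next=#  (t=1,i=0, bit18=1)
  nb #...#: next=.  (t=0,i=8, bit17=0)
  nb #....: next=#  (t=0,i=18, bit16=1)
  nb .####: next=#  (t=2,i=18, bit15=1)
  nb .###.: next=#  (t=0,i=15, bit14=1)
  nb .##.#: next=#  (t=0,i=4, bit13=1)
  nb .##..: next=#  (t=1,i=15, bit12=1)
  nb .#.##: next=.  (t=0,i=2, bit11=0)
  nb .#.#.: next=#  (t=0,i=11, bit10=1)
  nb .#..#: next=#  (t=1,i=2, bit9=1)
  nb .#...: next=.  (t=0,i=7, bit8=0)
  nb ..###: next=.  (t=1,i=4, bit7=0)
  nb ..##.: next=.  (t=3,i=4, bit6=0)
  nb ..#.#: next=#  (t=0,i=1, bit5=1)
  nb ..#..: next=#  (t=1,i=1, bit4=1)
  nb ...##: next=#  (t=1,i=9, bit3=1)
  nb ...#.: next=.  (t=0,i=0, bit2=0)
  nb ....#: next=.  (t=0,i=19, bit1=0)
  nb .....: next=.  (t=3,i=1, bit0=0)
  bits 00001100101111011111011000111000 = 213775928

213775928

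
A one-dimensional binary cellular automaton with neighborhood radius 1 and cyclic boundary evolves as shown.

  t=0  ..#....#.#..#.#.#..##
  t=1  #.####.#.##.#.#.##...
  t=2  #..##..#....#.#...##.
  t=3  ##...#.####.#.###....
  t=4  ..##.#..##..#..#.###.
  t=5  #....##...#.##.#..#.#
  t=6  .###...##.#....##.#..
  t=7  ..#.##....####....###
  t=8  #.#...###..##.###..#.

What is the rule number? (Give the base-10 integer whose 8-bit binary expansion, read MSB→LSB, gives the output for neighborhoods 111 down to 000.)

  ### -> #   bit 7 = 1  t=1,i=3
  ##. -> .   bit 6 = 0  t=0,i=20
  #.# -> .   bit 5 = 0  t=0,i=8
  #.. -> #   bit 4 = 1  t=0,i=0
  .## -> .   bit 3 = 0  t=0,i=19
  .#. -> #   bit 2 = 1  t=0,i=2
  ..# -> .   bit 1 = 0  t=0,i=1
  ... -> #   bit 0 = 1  t=0,i=4
  bits 10010101 = 149

149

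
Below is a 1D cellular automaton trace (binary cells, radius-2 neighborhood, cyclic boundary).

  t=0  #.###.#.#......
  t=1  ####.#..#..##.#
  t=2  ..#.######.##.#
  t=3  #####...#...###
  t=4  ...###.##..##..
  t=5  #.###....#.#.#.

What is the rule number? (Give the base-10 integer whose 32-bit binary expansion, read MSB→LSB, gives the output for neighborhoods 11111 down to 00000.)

  nb #####: next=.  (t=1,i=1, bit31=0)
  nb ####.: next=#  (t=1,i=2, bit30=1)
  nb ###.#: next=.  (t=0,i=4, bit29=0)
  nb ###..: next=#  (t=3,i=4, bit28=1)
  nb ##.##: next=.  (t=1,i=13, bit27=0)
  nb ##.#.: next=#  (t=0,i=5, bit26=1)
  nb ##..#: next=#  (t=4,i=9, bit25=1)
  nb ##...: next=#  (t=3,i=5, bit24=1)
  nb #.###: next=#  (t=0,i=2, bit23=1)
  nb #.##.: next=.  (t=2,i=11, bit22=0)
  nb #.#.#: next=.  (t=0,i=6, bit21=0)
  nb #.#..: next=#  (t=0,i=8, bit20=1)
  nb #..##: next=.  (t=1,i=10, bit19=0)
  nb #..#.: next=#  (t=1,i=7, bit18=1)
  nb #...#: next=.  (t=3,i=6, bit17=0)
  nb #....: next=.  (t=0,i=10, bit16=0)
  nb .####: next=.  (t=1,i=0, bit15=0)
  nb .###.: next=#  (t=0,i=3, bit14=1)
  nb .##.#: next=#  (t=1,i=12, bit13=1)
  nb .##..: next=.  (t=4,i=8, bit12=0)
  nb .#.##: next=#  (t=0,i=1, bit11=1)
  nb .#.#.: next=.  (t=0,i=7, bit10=0)
  nb .#..#: next=#  (t=1,i=6, bit9=1)
  nb .#...: next=.  (t=0,i=9, bit8=0)
  nb ..###: next=#  (t=3,i=12, bit7=1)
  nb ..##.: next=#  (t=1,i=11, bit6=1)
  nb ..#.#: next=#  (t=0,i=0, bit5=1)
  nb ..#..: next=#  (t=1,i=8, bit4=1)
  nb ...##: next=#  (t=3,i=11, bit3=1)
  nb ...#.: next=#  (t=0,i=14, bit2=1)
  nb ....#: next=.  (t=0,i=13, bit1=0)
  nb .....: next=#  (t=0,i=11, bit0=1)
  bits 01010111100101000110101011111101 = 1469344509

1469344509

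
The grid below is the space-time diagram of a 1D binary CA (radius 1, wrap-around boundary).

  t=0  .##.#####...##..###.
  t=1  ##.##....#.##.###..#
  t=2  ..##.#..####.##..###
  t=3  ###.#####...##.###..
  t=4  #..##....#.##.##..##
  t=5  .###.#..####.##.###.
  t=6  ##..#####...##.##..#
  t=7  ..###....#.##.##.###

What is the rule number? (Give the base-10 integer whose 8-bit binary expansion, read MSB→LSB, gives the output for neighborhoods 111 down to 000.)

  ### -> .   bit 7 = 0  t=0,i=5
  ##. -> .   bit 6 = 0  t=0,i=2
  #.# -> #   bit 5 = 1  t=0,i=3
  #.. -> #   bit 4 = 1  t=0,i=9
  .## -> #   bit 3 = 1  t=0,i=1
  .#. -> #   bit 2 = 1  t=1,i=9
  ..# -> #   bit 1 = 1  t=0,i=0
  ... -> .   bit 0 = 0  t=0,i=10
  bits 00111110 = 62

62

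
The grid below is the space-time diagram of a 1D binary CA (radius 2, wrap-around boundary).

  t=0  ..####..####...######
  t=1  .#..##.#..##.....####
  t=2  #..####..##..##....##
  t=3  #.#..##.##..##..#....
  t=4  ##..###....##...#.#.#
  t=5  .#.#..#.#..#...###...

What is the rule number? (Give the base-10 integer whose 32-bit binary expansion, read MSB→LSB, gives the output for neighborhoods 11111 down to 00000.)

  #####|#  b31=1 t=0,i=17
  ####.|#  b30=1 t=0,i=4
  ###.#|#  b29=1 t=1,i=20
  ###..|#  b28=1 t=0,i=5
  ##.##|.  b27=0 t=3,i=7
  ##.#.|#  b26=1 t=1,i=0
  ##..#|.  b25=0 t=0,i=0
  ##...|.  b24=0 t=0,i=12
  #.###|.  b23=0 t=4,i=20
  #.##.|.  b22=0 t=3,i=8
  #.#.#|.  b21=0 t=4,i=18
  #.#..|.  b20=0 t=1,i=1
  #..##|#  b19=1 t=0,i=1
  #..#.|.  b18=0 t=3,i=15
  #...#|.  b17=0 t=0,i=13
  #....|#  b16=1 t=1,i=13
  .####|.  b15=0 t=0,i=3
  .###.|.  b14=0 t=2,i=20
  .##.#|#  b13=1 t=1,i=5
  .##..|.  b12=0 t=1,i=11
  .#.##|.  b11=0 t=4,i=19
  .#.#.|#  b10=1 t=3,i=1
  .#..#|.  b9=0 t=1,i=2
  .#...|.  b8=0 t=3,i=17
  ..###|.  b7=0 t=0,i=2
  ..##.|#  b6=1 t=1,i=4
  ..#.#|#  b5=1 t=3,i=0
  ..#..|#  b4=1 t=3,i=16
  ...##|.  b3=0 t=0,i=14
  ...#.|#  b2=1 t=3,i=20
  ....#|.  b1=0 t=1,i=15
  .....|#  b0=1 t=1,i=14
  bits 11110100000010010010010001110101 = 4094239861

4094239861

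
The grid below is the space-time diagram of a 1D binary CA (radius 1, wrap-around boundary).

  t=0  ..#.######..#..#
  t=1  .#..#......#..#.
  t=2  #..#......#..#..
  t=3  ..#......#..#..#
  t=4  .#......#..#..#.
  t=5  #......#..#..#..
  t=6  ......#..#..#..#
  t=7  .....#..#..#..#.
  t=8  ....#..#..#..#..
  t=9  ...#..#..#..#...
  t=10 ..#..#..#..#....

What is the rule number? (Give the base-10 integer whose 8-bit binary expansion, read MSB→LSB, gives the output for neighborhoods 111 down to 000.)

  ###|.  b7=0 t=0,i=5
  ##.|.  b6=0 t=0,i=9
  #.#|.  b5=0 t=0,i=3
  #..|.  b4=0 t=0,i=0
  .##|#  b3=1 t=0,i=4
  .#.|.  b2=0 t=0,i=2
  ..#|#  b1=1 t=0,i=1
  ...|.  b0=0 t=1,i=6
  bits 00001010 = 10

10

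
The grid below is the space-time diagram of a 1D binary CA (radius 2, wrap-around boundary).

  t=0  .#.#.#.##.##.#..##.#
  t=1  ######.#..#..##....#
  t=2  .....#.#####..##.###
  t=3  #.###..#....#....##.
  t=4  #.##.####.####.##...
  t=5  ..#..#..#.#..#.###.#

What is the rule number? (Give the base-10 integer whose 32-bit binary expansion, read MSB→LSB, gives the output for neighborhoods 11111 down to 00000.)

603215775

  nb #####: next=.  (t=1,i=1, bit31=0)
  nb ####.: next=.  (t=1,i=4, bit30=0)
  nb ###.#: next=#  (t=1,i=5, bit29=1)
  nb ###..: next=.  (t=2,i=11, bit28=0)
  nb ##.##: next=.  (t=0,i=9, bit27=0)
  nb ##.#.: next=.  (t=0,i=12, bit26=0)
  nb ##..#: next=#  (t=2,i=12, bit25=1)
  nb ##...: next=#  (t=1,i=15, bit24=1)
  nb #.###: next=#  (t=2,i=7, bit23=1)
  nb #.##.: next=#  (t=0,i=7, bit22=1)
  nb #.#.#: next=#  (t=0,i=1, bit21=1)
  nb #.#..: next=#  (t=0,i=13, bit20=1)
  nb #..##: next=.  (t=0,i=15, bit19=0)
  nb #..#.: next=#  (t=1,i=9, bit18=1)
  nb #...#: next=.  (t=4,i=18, bit17=0)
  nb #....: next=.  (t=1,i=16, bit16=0)
  nb .####: next=.  (t=1,i=0, bit15=0)
  nb .###.: next=#  (t=2,i=18, bit14=1)
  nb .##.#: next=.  (t=0,i=8, bit13=0)
  nb .##..: next=#  (t=1,i=14, bit12=1)
  nb .#.##: next=.  (t=0,i=6, bit11=0)
  nb .#.#.: next=#  (t=0,i=0, bit10=1)
  nb .#..#: next=#  (t=0,i=14, bit9=1)
  nb .#...: next=#  (t=3,i=8, bit8=1)
  nb ..###: next=#  (t=1,i=19, bit7=1)
  nb ..##.: next=.  (t=0,i=16, bit6=0)
  nb ..#.#: next=.  (t=2,i=5, bit5=0)
  nb ..#..: next=#  (t=1,i=10, bit4=1)
  nb ...##: next=#  (t=1,i=18, bit3=1)
  nb ...#.: next=#  (t=2,i=4, bit2=1)
  nb ....#: next=#  (t=1,i=17, bit1=1)
  nb .....: next=#  (t=2,i=2, bit0=1)
  bits 00100011111101000101011110011111 = 603215775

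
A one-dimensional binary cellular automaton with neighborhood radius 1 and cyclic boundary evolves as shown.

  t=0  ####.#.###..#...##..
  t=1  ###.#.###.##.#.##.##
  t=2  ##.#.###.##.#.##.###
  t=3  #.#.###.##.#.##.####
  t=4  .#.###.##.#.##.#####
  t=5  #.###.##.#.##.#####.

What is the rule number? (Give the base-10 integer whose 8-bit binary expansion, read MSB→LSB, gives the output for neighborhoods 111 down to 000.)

186

  nb ###: next=#  (t=0,i=1, bit7=1)
  nb ##.: next=.  (t=0,i=3, bit6=0)
  nb #.#: next=#  (t=0,i=4, bit5=1)
  nb #..: next=#  (t=0,i=10, bit4=1)
  nb .##: next=#  (t=0,i=0, bit3=1)
  nb .#.: next=.  (t=0,i=5, bit2=0)
  nb ..#: next=#  (t=0,i=11, bit1=1)
  nb ...: next=.  (t=0,i=14, bit0=0)
  bits 10111010 = 186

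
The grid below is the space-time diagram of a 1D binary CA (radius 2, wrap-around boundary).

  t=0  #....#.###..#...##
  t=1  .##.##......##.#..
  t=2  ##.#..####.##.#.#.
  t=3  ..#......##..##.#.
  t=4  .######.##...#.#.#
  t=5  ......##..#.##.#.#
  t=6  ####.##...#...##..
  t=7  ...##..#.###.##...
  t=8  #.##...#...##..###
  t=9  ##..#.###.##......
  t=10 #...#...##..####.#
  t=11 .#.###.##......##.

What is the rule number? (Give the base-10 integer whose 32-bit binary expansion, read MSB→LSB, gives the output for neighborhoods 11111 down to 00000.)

757137789

  [31] ##### => .  t=4,i=3
  [30] ####. => .  t=2,i=8
  [29] ###.# => #  t=2,i=9
  [28] ###.. => .  t=0,i=0
  [27] ##.## => #  t=1,i=3
  [26] ##.#. => #  t=1,i=14
  [25] ##..# => .  t=0,i=10
  [24] ##... => #  t=0,i=1
  [23] #.### => .  t=0,i=7
  [22] #.##. => .  t=1,i=4
  [21] #.#.# => #  t=2,i=14
  [20] #.#.. => .  t=1,i=15
  [19] #..## => .  t=2,i=5
  [18] #..#. => .  t=0,i=11
  [17] #...# => .  t=0,i=14
  [16] #.... => #  t=0,i=2
  [15] .#### => .  t=2,i=7
  [14] .###. => .  t=0,i=8
  [13] .##.# => .  t=1,i=2
  [12] .##.. => .  t=1,i=5
  [11] .#.## => .  t=0,i=6
  [10] .#.#. => .  t=2,i=15
  [9] .#..# => .  t=2,i=4
  [8] .#... => #  t=0,i=13
  [7] ..### => .  t=0,i=16
  [6] ..##. => #  t=1,i=1
  [5] ..#.# => #  t=0,i=5
  [4] ..#.. => #  t=0,i=12
  [3] ...## => #  t=0,i=15
  [2] ...#. => #  t=0,i=4
  [1] ....# => .  t=0,i=3
  [0] ..... => #  t=1,i=8
  bits 00101101001000010000000101111101 = 757137789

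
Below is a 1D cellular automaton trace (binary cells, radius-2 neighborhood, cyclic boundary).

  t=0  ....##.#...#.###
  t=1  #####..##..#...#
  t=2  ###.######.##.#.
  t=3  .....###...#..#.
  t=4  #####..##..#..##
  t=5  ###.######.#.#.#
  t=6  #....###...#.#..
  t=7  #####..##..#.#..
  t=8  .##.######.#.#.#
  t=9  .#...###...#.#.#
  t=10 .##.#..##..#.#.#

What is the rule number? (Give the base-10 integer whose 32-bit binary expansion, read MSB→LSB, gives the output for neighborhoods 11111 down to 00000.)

  nb #####: next=#  (t=1,i=1, bit31=1)
  nb ####.: next=.  (t=1,i=3, bit30=0)
  nb ###.#: next=.  (t=2,i=2, bit29=0)
  nb ###..: next=#  (t=0,i=15, bit28=1)
  nb ##.##: next=.  (t=2,i=3, bit27=0)
  nb ##.#.: next=.  (t=0,i=6, bit26=0)
  nb ##..#: next=#  (t=1,i=5, bit25=1)
  nb ##...: next=#  (t=0,i=0, bit24=1)
  nb #.###: next=.  (t=0,i=13, bit23=0)
  nb #.##.: next=#  (t=2,i=11, bit22=1)
  nb #.#.#: next=#  (t=2,i=14, bit21=1)
  nb #.#..: next=#  (t=0,i=7, bit20=1)
  nb #..##: next=#  (t=1,i=6, bit19=1)
  nb #..#.: next=.  (t=1,i=10, bit18=0)
  nb #...#: next=.  (t=0,i=9, bit17=0)
  nb #....: next=#  (t=0,i=1, bit16=1)
  nb .####: next=#  (t=1,i=0, bit15=1)
  nb .###.: next=.  (t=0,i=14, bit14=0)
  nb .##.#: next=.  (t=0,i=5, bit13=0)
  nb .##..: next=#  (t=1,i=8, bit12=1)
  nb .#.##: next=.  (t=0,i=12, bit11=0)
  nb .#.#.: next=.  (t=5,i=12, bit10=0)
  nb .#..#: next=.  (t=3,i=12, bit9=0)
  nb .#...: next=#  (t=0,i=8, bit8=1)
  nb ..###: next=.  (t=1,i=15, bit7=0)
  nb ..##.: next=#  (t=0,i=4, bit6=1)
  nb ..#.#: next=#  (t=0,i=11, bit5=1)
  nb ..#..: next=#  (t=1,i=11, bit4=1)
  nb ...##: next=#  (t=0,i=3, bit3=1)
  nb ...#.: next=.  (t=0,i=10, bit2=0)
  nb ....#: next=#  (t=0,i=2, bit1=1)
  nb .....: next=#  (t=3,i=1, bit0=1)
  bits 10010011011110011001000101111011 = 2474217851

2474217851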